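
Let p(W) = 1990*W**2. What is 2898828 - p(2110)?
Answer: -8856780172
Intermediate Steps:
2898828 - p(2110) = 2898828 - 1990*2110**2 = 2898828 - 1990*4452100 = 2898828 - 1*8859679000 = 2898828 - 8859679000 = -8856780172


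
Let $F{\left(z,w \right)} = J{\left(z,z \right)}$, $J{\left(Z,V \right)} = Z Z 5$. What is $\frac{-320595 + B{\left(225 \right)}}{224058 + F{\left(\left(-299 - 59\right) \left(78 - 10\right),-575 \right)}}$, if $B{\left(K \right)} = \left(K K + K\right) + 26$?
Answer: $- \frac{269719}{2963375738} \approx -9.1017 \cdot 10^{-5}$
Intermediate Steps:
$B{\left(K \right)} = 26 + K + K^{2}$ ($B{\left(K \right)} = \left(K^{2} + K\right) + 26 = \left(K + K^{2}\right) + 26 = 26 + K + K^{2}$)
$J{\left(Z,V \right)} = 5 Z^{2}$ ($J{\left(Z,V \right)} = Z^{2} \cdot 5 = 5 Z^{2}$)
$F{\left(z,w \right)} = 5 z^{2}$
$\frac{-320595 + B{\left(225 \right)}}{224058 + F{\left(\left(-299 - 59\right) \left(78 - 10\right),-575 \right)}} = \frac{-320595 + \left(26 + 225 + 225^{2}\right)}{224058 + 5 \left(\left(-299 - 59\right) \left(78 - 10\right)\right)^{2}} = \frac{-320595 + \left(26 + 225 + 50625\right)}{224058 + 5 \left(\left(-358\right) 68\right)^{2}} = \frac{-320595 + 50876}{224058 + 5 \left(-24344\right)^{2}} = - \frac{269719}{224058 + 5 \cdot 592630336} = - \frac{269719}{224058 + 2963151680} = - \frac{269719}{2963375738}$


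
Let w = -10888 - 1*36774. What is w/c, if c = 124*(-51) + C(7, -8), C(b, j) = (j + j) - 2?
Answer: 23831/3171 ≈ 7.5153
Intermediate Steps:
C(b, j) = -2 + 2*j (C(b, j) = 2*j - 2 = -2 + 2*j)
w = -47662 (w = -10888 - 36774 = -47662)
c = -6342 (c = 124*(-51) + (-2 + 2*(-8)) = -6324 + (-2 - 16) = -6324 - 18 = -6342)
w/c = -47662/(-6342) = -47662*(-1/6342) = 23831/3171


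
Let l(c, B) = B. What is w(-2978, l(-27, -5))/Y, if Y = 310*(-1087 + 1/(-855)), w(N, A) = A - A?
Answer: 0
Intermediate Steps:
w(N, A) = 0
Y = -57621932/171 (Y = 310*(-1087 - 1/855) = 310*(-929386/855) = -57621932/171 ≈ -3.3697e+5)
w(-2978, l(-27, -5))/Y = 0/(-57621932/171) = 0*(-171/57621932) = 0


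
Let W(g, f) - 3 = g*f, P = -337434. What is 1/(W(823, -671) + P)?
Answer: -1/889664 ≈ -1.1240e-6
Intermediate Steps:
W(g, f) = 3 + f*g (W(g, f) = 3 + g*f = 3 + f*g)
1/(W(823, -671) + P) = 1/((3 - 671*823) - 337434) = 1/((3 - 552233) - 337434) = 1/(-552230 - 337434) = 1/(-889664) = -1/889664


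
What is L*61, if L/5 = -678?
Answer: -206790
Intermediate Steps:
L = -3390 (L = 5*(-678) = -3390)
L*61 = -3390*61 = -206790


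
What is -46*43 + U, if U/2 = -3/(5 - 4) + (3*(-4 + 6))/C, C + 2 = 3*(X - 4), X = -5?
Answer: -57548/29 ≈ -1984.4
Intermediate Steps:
C = -29 (C = -2 + 3*(-5 - 4) = -2 + 3*(-9) = -2 - 27 = -29)
U = -186/29 (U = 2*(-3/(5 - 4) + (3*(-4 + 6))/(-29)) = 2*(-3/1 + (3*2)*(-1/29)) = 2*(-3*1 + 6*(-1/29)) = 2*(-3 - 6/29) = 2*(-93/29) = -186/29 ≈ -6.4138)
-46*43 + U = -46*43 - 186/29 = -1978 - 186/29 = -57548/29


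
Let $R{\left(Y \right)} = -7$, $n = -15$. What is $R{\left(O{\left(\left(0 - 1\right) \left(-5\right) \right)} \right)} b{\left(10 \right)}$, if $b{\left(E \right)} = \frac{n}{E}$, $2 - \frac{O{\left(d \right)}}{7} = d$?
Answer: $\frac{21}{2} \approx 10.5$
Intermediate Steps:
$O{\left(d \right)} = 14 - 7 d$
$b{\left(E \right)} = - \frac{15}{E}$
$R{\left(O{\left(\left(0 - 1\right) \left(-5\right) \right)} \right)} b{\left(10 \right)} = - 7 \left(- \frac{15}{10}\right) = - 7 \left(\left(-15\right) \frac{1}{10}\right) = \left(-7\right) \left(- \frac{3}{2}\right) = \frac{21}{2}$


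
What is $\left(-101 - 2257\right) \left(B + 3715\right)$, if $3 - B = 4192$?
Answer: $1117692$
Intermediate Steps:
$B = -4189$ ($B = 3 - 4192 = -4189$)
$\left(-101 - 2257\right) \left(B + 3715\right) = \left(-101 - 2257\right) \left(-4189 + 3715\right) = \left(-2358\right) \left(-474\right) = 1117692$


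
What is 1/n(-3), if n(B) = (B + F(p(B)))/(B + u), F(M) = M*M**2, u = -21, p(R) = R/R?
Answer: 12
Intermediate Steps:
p(R) = 1
F(M) = M**3
n(B) = (1 + B)/(-21 + B) (n(B) = (B + 1**3)/(B - 21) = (B + 1)/(-21 + B) = (1 + B)/(-21 + B))
1/n(-3) = 1/((1 - 3)/(-21 - 3)) = 1/(-2/(-24)) = 1/(-1/24*(-2)) = 1/(1/12) = 12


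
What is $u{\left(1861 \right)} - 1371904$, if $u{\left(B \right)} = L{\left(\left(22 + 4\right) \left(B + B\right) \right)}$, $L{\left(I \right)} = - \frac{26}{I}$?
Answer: $- \frac{5106226689}{3722} \approx -1.3719 \cdot 10^{6}$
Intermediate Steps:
$u{\left(B \right)} = - \frac{1}{2 B}$ ($u{\left(B \right)} = - \frac{26}{\left(22 + 4\right) \left(B + B\right)} = - \frac{26}{26 \cdot 2 B} = - \frac{26}{52 B} = - 26 \frac{1}{52 B} = - \frac{1}{2 B}$)
$u{\left(1861 \right)} - 1371904 = - \frac{1}{2 \cdot 1861} - 1371904 = \left(- \frac{1}{2}\right) \frac{1}{1861} - 1371904 = - \frac{1}{3722} - 1371904 = - \frac{5106226689}{3722}$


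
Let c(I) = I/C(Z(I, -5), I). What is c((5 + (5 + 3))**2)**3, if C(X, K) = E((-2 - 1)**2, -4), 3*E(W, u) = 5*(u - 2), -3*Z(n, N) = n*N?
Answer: -4826809/1000 ≈ -4826.8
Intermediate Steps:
Z(n, N) = -N*n/3 (Z(n, N) = -n*N/3 = -N*n/3)
E(W, u) = -10/3 + 5*u/3 (E(W, u) = (5*(u - 2))/3 = (5*(-2 + u))/3 = (-10 + 5*u)/3 = -10/3 + 5*u/3)
C(X, K) = -10 (C(X, K) = -10/3 + (5/3)*(-4) = -10/3 - 20/3 = -10)
c(I) = -I/10 (c(I) = I/(-10) = I*(-1/10) = -I/10)
c((5 + (5 + 3))**2)**3 = (-(5 + (5 + 3))**2/10)**3 = (-(5 + 8)**2/10)**3 = (-1/10*13**2)**3 = (-1/10*169)**3 = (-169/10)**3 = -4826809/1000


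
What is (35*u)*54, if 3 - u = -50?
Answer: 100170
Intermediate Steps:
u = 53 (u = 3 - 1*(-50) = 3 + 50 = 53)
(35*u)*54 = (35*53)*54 = 1855*54 = 100170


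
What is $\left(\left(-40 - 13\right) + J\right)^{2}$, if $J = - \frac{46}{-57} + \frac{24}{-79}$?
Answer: $\frac{55881650449}{20277009} \approx 2755.9$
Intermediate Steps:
$J = \frac{2266}{4503}$ ($J = \left(-46\right) \left(- \frac{1}{57}\right) + 24 \left(- \frac{1}{79}\right) = \frac{46}{57} - \frac{24}{79} = \frac{2266}{4503} \approx 0.50322$)
$\left(\left(-40 - 13\right) + J\right)^{2} = \left(\left(-40 - 13\right) + \frac{2266}{4503}\right)^{2} = \left(-53 + \frac{2266}{4503}\right)^{2} = \left(- \frac{236393}{4503}\right)^{2} = \frac{55881650449}{20277009}$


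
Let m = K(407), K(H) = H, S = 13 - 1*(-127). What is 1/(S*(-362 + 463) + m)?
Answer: 1/14547 ≈ 6.8743e-5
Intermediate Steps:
S = 140 (S = 13 + 127 = 140)
m = 407
1/(S*(-362 + 463) + m) = 1/(140*(-362 + 463) + 407) = 1/(140*101 + 407) = 1/(14140 + 407) = 1/14547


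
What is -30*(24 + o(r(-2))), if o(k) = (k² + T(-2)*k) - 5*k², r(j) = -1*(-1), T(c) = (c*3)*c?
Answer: -960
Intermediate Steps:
T(c) = 3*c² (T(c) = (3*c)*c = 3*c²)
r(j) = 1
o(k) = -4*k² + 12*k (o(k) = (k² + (3*(-2)²)*k) - 5*k² = (k² + (3*4)*k) - 5*k² = (k² + 12*k) - 5*k² = -4*k² + 12*k)
-30*(24 + o(r(-2))) = -30*(24 + 4*1*(3 - 1*1)) = -30*(24 + 4*1*(3 - 1)) = -30*(24 + 4*1*2) = -30*(24 + 8) = -30*32 = -960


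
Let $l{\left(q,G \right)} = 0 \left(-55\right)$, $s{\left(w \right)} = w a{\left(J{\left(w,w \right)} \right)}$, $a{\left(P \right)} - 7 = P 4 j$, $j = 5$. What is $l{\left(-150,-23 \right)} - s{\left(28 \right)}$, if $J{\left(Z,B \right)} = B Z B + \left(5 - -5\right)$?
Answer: $-12298916$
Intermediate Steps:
$J{\left(Z,B \right)} = 10 + Z B^{2}$ ($J{\left(Z,B \right)} = Z B^{2} + \left(5 + 5\right) = Z B^{2} + 10 = 10 + Z B^{2}$)
$a{\left(P \right)} = 7 + 20 P$ ($a{\left(P \right)} = 7 + P 4 \cdot 5 = 7 + 4 P 5 = 7 + 20 P$)
$s{\left(w \right)} = w \left(207 + 20 w^{3}\right)$ ($s{\left(w \right)} = w \left(7 + 20 \left(10 + w w^{2}\right)\right) = w \left(7 + 20 \left(10 + w^{3}\right)\right) = w \left(7 + \left(200 + 20 w^{3}\right)\right) = w \left(207 + 20 w^{3}\right)$)
$l{\left(q,G \right)} = 0$
$l{\left(-150,-23 \right)} - s{\left(28 \right)} = 0 - 28 \left(207 + 20 \cdot 28^{3}\right) = 0 - 28 \left(207 + 20 \cdot 21952\right) = 0 - 28 \left(207 + 439040\right) = 0 - 28 \cdot 439247 = 0 - 12298916 = -12298916$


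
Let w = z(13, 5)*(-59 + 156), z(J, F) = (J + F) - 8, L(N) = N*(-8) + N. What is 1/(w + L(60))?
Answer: 1/550 ≈ 0.0018182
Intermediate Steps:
L(N) = -7*N (L(N) = -8*N + N = -7*N)
z(J, F) = -8 + F + J (z(J, F) = (F + J) - 8 = -8 + F + J)
w = 970 (w = (-8 + 5 + 13)*(-59 + 156) = 10*97 = 970)
1/(w + L(60)) = 1/(970 - 7*60) = 1/(970 - 420) = 1/550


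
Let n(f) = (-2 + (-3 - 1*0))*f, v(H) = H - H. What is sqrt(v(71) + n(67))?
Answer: I*sqrt(335) ≈ 18.303*I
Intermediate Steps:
v(H) = 0
n(f) = -5*f (n(f) = (-2 + (-3 + 0))*f = (-2 - 3)*f = -5*f)
sqrt(v(71) + n(67)) = sqrt(0 - 5*67) = sqrt(0 - 335) = sqrt(-335) = I*sqrt(335)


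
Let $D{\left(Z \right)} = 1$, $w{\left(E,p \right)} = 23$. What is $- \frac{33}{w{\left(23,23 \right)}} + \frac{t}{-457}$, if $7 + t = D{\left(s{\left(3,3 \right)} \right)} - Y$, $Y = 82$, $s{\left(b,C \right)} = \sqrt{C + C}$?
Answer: $- \frac{13057}{10511} \approx -1.2422$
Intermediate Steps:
$s{\left(b,C \right)} = \sqrt{2} \sqrt{C}$ ($s{\left(b,C \right)} = \sqrt{2 C} = \sqrt{2} \sqrt{C}$)
$t = -88$ ($t = -7 + \left(1 - 82\right) = -7 - 81 = -88$)
$- \frac{33}{w{\left(23,23 \right)}} + \frac{t}{-457} = - \frac{33}{23} - \frac{88}{-457} = \left(-33\right) \frac{1}{23} - - \frac{88}{457} = - \frac{33}{23} + \frac{88}{457} = - \frac{13057}{10511}$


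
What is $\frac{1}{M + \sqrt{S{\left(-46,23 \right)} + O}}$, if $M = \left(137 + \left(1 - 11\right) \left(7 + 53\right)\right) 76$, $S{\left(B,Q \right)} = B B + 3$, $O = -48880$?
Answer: $- \frac{35188}{1238242105} - \frac{i \sqrt{46761}}{1238242105} \approx -2.8418 \cdot 10^{-5} - 1.7464 \cdot 10^{-7} i$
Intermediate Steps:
$S{\left(B,Q \right)} = 3 + B^{2}$ ($S{\left(B,Q \right)} = B^{2} + 3 = 3 + B^{2}$)
$M = -35188$ ($M = \left(137 - 600\right) 76 = \left(-463\right) 76 = -35188$)
$\frac{1}{M + \sqrt{S{\left(-46,23 \right)} + O}} = \frac{1}{-35188 + \sqrt{\left(3 + \left(-46\right)^{2}\right) - 48880}} = \frac{1}{-35188 + \sqrt{\left(3 + 2116\right) - 48880}} = \frac{1}{-35188 + \sqrt{2119 - 48880}} = \frac{1}{-35188 + \sqrt{-46761}} = \frac{1}{-35188 + i \sqrt{46761}}$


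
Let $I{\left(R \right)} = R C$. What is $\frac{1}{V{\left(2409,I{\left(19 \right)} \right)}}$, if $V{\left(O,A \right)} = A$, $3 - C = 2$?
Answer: $\frac{1}{19} \approx 0.052632$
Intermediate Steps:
$C = 1$ ($C = 3 - 2 = 1$)
$I{\left(R \right)} = R$ ($I{\left(R \right)} = R 1 = R$)
$\frac{1}{V{\left(2409,I{\left(19 \right)} \right)}} = \frac{1}{19}$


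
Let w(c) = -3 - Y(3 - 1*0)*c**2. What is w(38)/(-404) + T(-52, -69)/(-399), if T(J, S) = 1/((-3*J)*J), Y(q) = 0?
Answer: 2427617/326905488 ≈ 0.0074261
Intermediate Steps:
T(J, S) = -1/(3*J**2) (T(J, S) = 1/(-3*J**2) = -1/(3*J**2))
w(c) = -3 (w(c) = -3 - 0*c**2 = -3 - 1*0 = -3 + 0 = -3)
w(38)/(-404) + T(-52, -69)/(-399) = -3/(-404) - 1/3/(-52)**2/(-399) = -3*(-1/404) - 1/3*1/2704*(-1/399) = 3/404 - 1/8112*(-1/399) = 3/404 + 1/3236688 = 2427617/326905488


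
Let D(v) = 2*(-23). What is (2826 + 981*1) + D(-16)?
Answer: 3761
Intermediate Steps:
D(v) = -46
(2826 + 981*1) + D(-16) = (2826 + 981*1) - 46 = (2826 + 981) - 46 = 3807 - 46 = 3761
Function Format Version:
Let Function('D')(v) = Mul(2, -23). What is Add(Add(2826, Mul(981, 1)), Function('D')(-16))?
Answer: 3761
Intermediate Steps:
Function('D')(v) = -46
Add(Add(2826, Mul(981, 1)), Function('D')(-16)) = Add(Add(2826, Mul(981, 1)), -46) = Add(Add(2826, 981), -46) = Add(3807, -46) = 3761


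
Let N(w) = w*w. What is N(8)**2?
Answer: 4096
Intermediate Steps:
N(w) = w**2
N(8)**2 = (8**2)**2 = 64**2 = 4096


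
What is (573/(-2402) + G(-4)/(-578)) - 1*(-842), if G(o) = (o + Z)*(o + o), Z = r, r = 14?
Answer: 584428359/694178 ≈ 841.90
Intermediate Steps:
Z = 14
G(o) = 2*o*(14 + o) (G(o) = (o + 14)*(o + o) = (14 + o)*(2*o) = 2*o*(14 + o))
(573/(-2402) + G(-4)/(-578)) - 1*(-842) = (573/(-2402) + (2*(-4)*(14 - 4))/(-578)) - 1*(-842) = (573*(-1/2402) + (2*(-4)*10)*(-1/578)) + 842 = (-573/2402 - 80*(-1/578)) + 842 = (-573/2402 + 40/289) + 842 = -69517/694178 + 842 = 584428359/694178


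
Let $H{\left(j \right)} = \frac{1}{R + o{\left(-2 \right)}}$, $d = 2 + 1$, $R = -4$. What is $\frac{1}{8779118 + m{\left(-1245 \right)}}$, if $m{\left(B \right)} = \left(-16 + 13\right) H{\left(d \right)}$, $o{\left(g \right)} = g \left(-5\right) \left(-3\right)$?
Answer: $\frac{34}{298490015} \approx 1.1391 \cdot 10^{-7}$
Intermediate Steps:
$o{\left(g \right)} = 15 g$ ($o{\left(g \right)} = - 5 g \left(-3\right) = 15 g$)
$d = 3$
$H{\left(j \right)} = - \frac{1}{34}$ ($H{\left(j \right)} = \frac{1}{-4 + 15 \left(-2\right)} = \frac{1}{-4 - 30} = \frac{1}{-34} = - \frac{1}{34}$)
$m{\left(B \right)} = \frac{3}{34}$ ($m{\left(B \right)} = \left(-16 + 13\right) \left(- \frac{1}{34}\right) = \left(-3\right) \left(- \frac{1}{34}\right) = \frac{3}{34}$)
$\frac{1}{8779118 + m{\left(-1245 \right)}} = \frac{1}{8779118 + \frac{3}{34}} = \frac{1}{\frac{298490015}{34}} = \frac{34}{298490015}$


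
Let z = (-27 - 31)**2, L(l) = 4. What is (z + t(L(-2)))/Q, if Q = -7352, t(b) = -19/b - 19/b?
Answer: -6709/14704 ≈ -0.45627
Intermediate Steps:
t(b) = -38/b
z = 3364 (z = (-58)**2 = 3364)
(z + t(L(-2)))/Q = (3364 - 38/4)/(-7352) = (3364 - 38*1/4)*(-1/7352) = (3364 - 19/2)*(-1/7352) = (6709/2)*(-1/7352) = -6709/14704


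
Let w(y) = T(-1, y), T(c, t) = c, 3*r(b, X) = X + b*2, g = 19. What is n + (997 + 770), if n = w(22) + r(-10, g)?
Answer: 5297/3 ≈ 1765.7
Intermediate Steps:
r(b, X) = X/3 + 2*b/3 (r(b, X) = (X + b*2)/3 = (X + 2*b)/3 = X/3 + 2*b/3)
w(y) = -1
n = -4/3 (n = -1 + ((1/3)*19 + (2/3)*(-10)) = -1 + (19/3 - 20/3) = -1 - 1/3 = -4/3 ≈ -1.3333)
n + (997 + 770) = -4/3 + (997 + 770) = -4/3 + 1767 = 5297/3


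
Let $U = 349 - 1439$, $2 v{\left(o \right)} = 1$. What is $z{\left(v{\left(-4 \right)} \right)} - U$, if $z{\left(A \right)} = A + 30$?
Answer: $\frac{2241}{2} \approx 1120.5$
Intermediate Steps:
$v{\left(o \right)} = \frac{1}{2}$ ($v{\left(o \right)} = \frac{1}{2} \cdot 1 = \frac{1}{2}$)
$z{\left(A \right)} = 30 + A$
$U = -1090$ ($U = 349 - 1439 = -1090$)
$z{\left(v{\left(-4 \right)} \right)} - U = \left(30 + \frac{1}{2}\right) - -1090 = \frac{61}{2} + 1090 = \frac{2241}{2}$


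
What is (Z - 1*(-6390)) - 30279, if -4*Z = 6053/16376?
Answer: -1564831109/65504 ≈ -23889.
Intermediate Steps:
Z = -6053/65504 (Z = -6053/(4*16376) = -¼*6053/16376 = -6053/65504 ≈ -0.092407)
(Z - 1*(-6390)) - 30279 = (-6053/65504 - 1*(-6390)) - 30279 = (-6053/65504 + 6390) - 30279 = 418564507/65504 - 30279 = -1564831109/65504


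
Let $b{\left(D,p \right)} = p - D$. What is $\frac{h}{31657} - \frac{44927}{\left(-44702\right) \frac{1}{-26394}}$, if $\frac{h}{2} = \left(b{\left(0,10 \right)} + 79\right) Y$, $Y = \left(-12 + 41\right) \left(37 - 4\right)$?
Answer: $- \frac{18765679149237}{707565607} \approx -26521.0$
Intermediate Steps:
$Y = 957$ ($Y = 29 \cdot 33 = 957$)
$h = 170346$ ($h = 2 \left(\left(10 - 0\right) + 79\right) 957 = 2 \left(\left(10 + 0\right) + 79\right) 957 = 2 \left(10 + 79\right) 957 = 2 \cdot 89 \cdot 957 = 2 \cdot 85173 = 170346$)
$\frac{h}{31657} - \frac{44927}{\left(-44702\right) \frac{1}{-26394}} = \frac{170346}{31657} - \frac{44927}{\left(-44702\right) \frac{1}{-26394}} = 170346 \cdot \frac{1}{31657} - \frac{44927}{\left(-44702\right) \left(- \frac{1}{26394}\right)} = \frac{170346}{31657} - \frac{44927}{\frac{22351}{13197}} = \frac{170346}{31657} - \frac{592901619}{22351} = - \frac{18765679149237}{707565607}$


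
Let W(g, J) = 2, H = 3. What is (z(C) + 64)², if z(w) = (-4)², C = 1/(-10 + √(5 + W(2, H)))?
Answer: 6400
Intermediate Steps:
C = 1/(-10 + √7) (C = 1/(-10 + √(5 + 2)) = 1/(-10 + √7) ≈ -0.13598)
z(w) = 16
(z(C) + 64)² = (16 + 64)² = 80² = 6400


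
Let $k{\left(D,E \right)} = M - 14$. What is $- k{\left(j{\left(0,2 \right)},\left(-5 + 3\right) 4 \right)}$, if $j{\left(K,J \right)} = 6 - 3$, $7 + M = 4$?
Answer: $17$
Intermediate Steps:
$M = -3$ ($M = -7 + 4 = -3$)
$j{\left(K,J \right)} = 3$ ($j{\left(K,J \right)} = 6 - 3 = 3$)
$k{\left(D,E \right)} = -17$ ($k{\left(D,E \right)} = -3 - 14 = -17$)
$- k{\left(j{\left(0,2 \right)},\left(-5 + 3\right) 4 \right)} = \left(-1\right) \left(-17\right) = 17$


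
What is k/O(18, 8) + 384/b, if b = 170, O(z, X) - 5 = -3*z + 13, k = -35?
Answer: 9887/3060 ≈ 3.2310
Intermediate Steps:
O(z, X) = 18 - 3*z (O(z, X) = 5 + (-3*z + 13) = 5 + (13 - 3*z) = 18 - 3*z)
k/O(18, 8) + 384/b = -35/(18 - 3*18) + 384/170 = -35/(18 - 54) + 384*(1/170) = -35/(-36) + 192/85 = -35*(-1/36) + 192/85 = 35/36 + 192/85 = 9887/3060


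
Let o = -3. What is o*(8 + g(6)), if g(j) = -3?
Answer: -15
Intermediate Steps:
o*(8 + g(6)) = -3*(8 - 3) = -3*5 = -15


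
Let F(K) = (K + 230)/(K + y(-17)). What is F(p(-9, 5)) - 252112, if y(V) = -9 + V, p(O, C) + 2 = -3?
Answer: -7815697/31 ≈ -2.5212e+5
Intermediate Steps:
p(O, C) = -5 (p(O, C) = -2 - 3 = -5)
F(K) = (230 + K)/(-26 + K) (F(K) = (K + 230)/(K + (-9 - 17)) = (230 + K)/(K - 26) = (230 + K)/(-26 + K))
F(p(-9, 5)) - 252112 = (230 - 5)/(-26 - 5) - 252112 = 225/(-31) - 252112 = -1/31*225 - 252112 = -225/31 - 252112 = -7815697/31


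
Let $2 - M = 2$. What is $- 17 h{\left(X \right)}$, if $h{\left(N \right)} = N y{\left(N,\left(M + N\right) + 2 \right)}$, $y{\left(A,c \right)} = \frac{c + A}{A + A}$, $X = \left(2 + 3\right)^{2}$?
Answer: $-442$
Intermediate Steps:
$M = 0$ ($M = 2 - 2 = 0$)
$X = 25$ ($X = 5^{2} = 25$)
$y{\left(A,c \right)} = \frac{A + c}{2 A}$
$h{\left(N \right)} = 1 + N$ ($h{\left(N \right)} = N \frac{N + \left(\left(0 + N\right) + 2\right)}{2 N} = N \frac{N + \left(N + 2\right)}{2 N} = N \frac{N + \left(2 + N\right)}{2 N} = N \frac{2 + 2 N}{2 N} = 1 + N$)
$- 17 h{\left(X \right)} = - 17 \left(1 + 25\right) = \left(-17\right) 26 = -442$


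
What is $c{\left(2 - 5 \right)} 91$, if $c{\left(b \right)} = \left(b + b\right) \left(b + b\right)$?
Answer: $3276$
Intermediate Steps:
$c{\left(b \right)} = 4 b^{2}$ ($c{\left(b \right)} = 2 b 2 b = 4 b^{2}$)
$c{\left(2 - 5 \right)} 91 = 4 \left(2 - 5\right)^{2} \cdot 91 = 4 \left(-3\right)^{2} \cdot 91 = 4 \cdot 9 \cdot 91 = 36 \cdot 91 = 3276$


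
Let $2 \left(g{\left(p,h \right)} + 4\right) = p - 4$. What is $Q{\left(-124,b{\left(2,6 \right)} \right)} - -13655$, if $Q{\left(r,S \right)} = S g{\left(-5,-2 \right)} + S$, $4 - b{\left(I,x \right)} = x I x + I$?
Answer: $14180$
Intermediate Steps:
$g{\left(p,h \right)} = -6 + \frac{p}{2}$ ($g{\left(p,h \right)} = -4 + \frac{p - 4}{2} = -4 + \frac{-4 + p}{2} = -4 + \left(-2 + \frac{p}{2}\right) = -6 + \frac{p}{2}$)
$b{\left(I,x \right)} = 4 - I - I x^{2}$ ($b{\left(I,x \right)} = 4 - \left(x I x + I\right) = 4 - \left(I x x + I\right) = 4 - \left(I x^{2} + I\right) = 4 - \left(I + I x^{2}\right) = 4 - I - I x^{2}$)
$Q{\left(r,S \right)} = - \frac{15 S}{2}$ ($Q{\left(r,S \right)} = S \left(-6 + \frac{1}{2} \left(-5\right)\right) + S = S \left(-6 - \frac{5}{2}\right) + S = S \left(- \frac{17}{2}\right) + S = - \frac{17 S}{2} + S = - \frac{15 S}{2}$)
$Q{\left(-124,b{\left(2,6 \right)} \right)} - -13655 = - \frac{15 \left(4 - 2 - 2 \cdot 6^{2}\right)}{2} - -13655 = - \frac{15 \left(4 - 2 - 2 \cdot 36\right)}{2} + 13655 = - \frac{15 \left(4 - 2 - 72\right)}{2} + 13655 = \left(- \frac{15}{2}\right) \left(-70\right) + 13655 = 525 + 13655 = 14180$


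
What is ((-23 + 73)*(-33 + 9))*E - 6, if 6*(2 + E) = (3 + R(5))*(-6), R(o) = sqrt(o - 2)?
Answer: 5994 + 1200*sqrt(3) ≈ 8072.5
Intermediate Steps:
R(o) = sqrt(-2 + o)
E = -5 - sqrt(3) (E = -2 + ((3 + sqrt(-2 + 5))*(-6))/6 = -2 + ((3 + sqrt(3))*(-6))/6 = -2 + (-18 - 6*sqrt(3))/6 = -2 + (-3 - sqrt(3)) = -5 - sqrt(3) ≈ -6.7320)
((-23 + 73)*(-33 + 9))*E - 6 = ((-23 + 73)*(-33 + 9))*(-5 - sqrt(3)) - 6 = (50*(-24))*(-5 - sqrt(3)) - 6 = -1200*(-5 - sqrt(3)) - 6 = (6000 + 1200*sqrt(3)) - 6 = 5994 + 1200*sqrt(3)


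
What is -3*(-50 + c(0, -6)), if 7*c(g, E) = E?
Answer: 1068/7 ≈ 152.57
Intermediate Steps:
c(g, E) = E/7
-3*(-50 + c(0, -6)) = -3*(-50 + (⅐)*(-6)) = -3*(-50 - 6/7) = -3*(-356/7) = 1068/7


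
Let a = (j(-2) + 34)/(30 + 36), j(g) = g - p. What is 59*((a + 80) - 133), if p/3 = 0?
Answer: -102247/33 ≈ -3098.4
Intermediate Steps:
p = 0 (p = 3*0 = 0)
j(g) = g (j(g) = g - 1*0 = g + 0 = g)
a = 16/33 (a = (-2 + 34)/(30 + 36) = 32/66 = 32*(1/66) = 16/33 ≈ 0.48485)
59*((a + 80) - 133) = 59*((16/33 + 80) - 133) = 59*(2656/33 - 133) = 59*(-1733/33) = -102247/33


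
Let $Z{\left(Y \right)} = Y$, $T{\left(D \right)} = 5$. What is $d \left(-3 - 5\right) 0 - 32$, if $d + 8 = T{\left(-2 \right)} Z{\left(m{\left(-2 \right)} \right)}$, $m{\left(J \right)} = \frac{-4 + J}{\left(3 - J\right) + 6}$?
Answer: $-32$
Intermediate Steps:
$m{\left(J \right)} = \frac{-4 + J}{9 - J}$
$d = - \frac{118}{11}$ ($d = -8 + 5 \frac{4 - -2}{-9 - 2} = -8 + 5 \frac{4 + 2}{-11} = -8 + 5 \left(\left(- \frac{1}{11}\right) 6\right) = -8 + 5 \left(- \frac{6}{11}\right) = -8 - \frac{30}{11} = - \frac{118}{11} \approx -10.727$)
$d \left(-3 - 5\right) 0 - 32 = - \frac{118 \left(-3 - 5\right) 0}{11} - 32 = - \frac{118 \left(\left(-8\right) 0\right)}{11} - 32 = \left(- \frac{118}{11}\right) 0 - 32 = 0 - 32 = -32$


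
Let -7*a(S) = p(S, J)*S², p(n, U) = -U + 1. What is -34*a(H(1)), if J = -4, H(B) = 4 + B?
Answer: 4250/7 ≈ 607.14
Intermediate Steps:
p(n, U) = 1 - U
a(S) = -5*S²/7 (a(S) = -(1 - 1*(-4))*S²/7 = -(1 + 4)*S²/7 = -5*S²/7)
-34*a(H(1)) = -(-170)*(4 + 1)²/7 = -(-170)*5²/7 = -(-170)*25/7 = -34*(-125/7) = 4250/7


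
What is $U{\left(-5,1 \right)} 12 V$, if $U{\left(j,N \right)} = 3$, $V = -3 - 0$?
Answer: $-108$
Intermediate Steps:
$V = -3$ ($V = -3 + 0 = -3$)
$U{\left(-5,1 \right)} 12 V = 3 \cdot 12 \left(-3\right) = 36 \left(-3\right) = -108$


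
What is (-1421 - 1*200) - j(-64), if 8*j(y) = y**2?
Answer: -2133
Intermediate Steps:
j(y) = y**2/8
(-1421 - 1*200) - j(-64) = (-1421 - 1*200) - (-64)**2/8 = (-1421 - 200) - 4096/8 = -1621 - 1*512 = -1621 - 512 = -2133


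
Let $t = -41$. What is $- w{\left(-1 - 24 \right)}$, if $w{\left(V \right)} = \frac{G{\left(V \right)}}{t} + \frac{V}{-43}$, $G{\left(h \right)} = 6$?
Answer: $- \frac{767}{1763} \approx -0.43505$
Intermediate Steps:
$w{\left(V \right)} = - \frac{6}{41} - \frac{V}{43}$ ($w{\left(V \right)} = \frac{6}{-41} + \frac{V}{-43} = 6 \left(- \frac{1}{41}\right) + V \left(- \frac{1}{43}\right) = - \frac{6}{41} - \frac{V}{43}$)
$- w{\left(-1 - 24 \right)} = - (- \frac{6}{41} - \frac{-1 - 24}{43}) = - (- \frac{6}{41} - - \frac{25}{43}) = - (- \frac{6}{41} + \frac{25}{43}) = \left(-1\right) \frac{767}{1763} = - \frac{767}{1763}$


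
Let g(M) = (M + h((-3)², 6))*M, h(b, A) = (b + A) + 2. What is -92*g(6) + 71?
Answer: -12625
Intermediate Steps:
h(b, A) = 2 + A + b (h(b, A) = (A + b) + 2 = 2 + A + b)
g(M) = M*(17 + M) (g(M) = (M + (2 + 6 + (-3)²))*M = (M + (2 + 6 + 9))*M = (M + 17)*M = (17 + M)*M = M*(17 + M))
-92*g(6) + 71 = -552*(17 + 6) + 71 = -552*23 + 71 = -92*138 + 71 = -12696 + 71 = -12625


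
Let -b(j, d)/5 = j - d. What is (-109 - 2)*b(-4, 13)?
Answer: -9435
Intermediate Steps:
b(j, d) = -5*j + 5*d (b(j, d) = -5*(j - d) = -5*j + 5*d)
(-109 - 2)*b(-4, 13) = (-109 - 2)*(-5*(-4) + 5*13) = -111*(20 + 65) = -111*85 = -9435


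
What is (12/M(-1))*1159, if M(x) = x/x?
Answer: 13908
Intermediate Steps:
M(x) = 1
(12/M(-1))*1159 = (12/1)*1159 = (12*1)*1159 = 12*1159 = 13908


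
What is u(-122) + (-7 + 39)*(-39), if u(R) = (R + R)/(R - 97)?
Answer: -273068/219 ≈ -1246.9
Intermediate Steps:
u(R) = 2*R/(-97 + R) (u(R) = (2*R)/(-97 + R) = 2*R/(-97 + R))
u(-122) + (-7 + 39)*(-39) = 2*(-122)/(-97 - 122) + (-7 + 39)*(-39) = 2*(-122)/(-219) + 32*(-39) = 2*(-122)*(-1/219) - 1248 = 244/219 - 1248 = -273068/219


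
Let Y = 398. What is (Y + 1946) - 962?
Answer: 1382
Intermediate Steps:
(Y + 1946) - 962 = (398 + 1946) - 962 = 2344 - 962 = 1382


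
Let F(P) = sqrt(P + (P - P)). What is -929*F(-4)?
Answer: -1858*I ≈ -1858.0*I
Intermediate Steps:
F(P) = sqrt(P) (F(P) = sqrt(P + 0) = sqrt(P))
-929*F(-4) = -1858*I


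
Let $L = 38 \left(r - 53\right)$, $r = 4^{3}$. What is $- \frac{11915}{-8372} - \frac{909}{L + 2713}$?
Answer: $\frac{294017}{259532} \approx 1.1329$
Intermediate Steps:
$r = 64$
$L = 418$ ($L = 38 \left(64 - 53\right) = 38 \cdot 11 = 418$)
$- \frac{11915}{-8372} - \frac{909}{L + 2713} = - \frac{11915}{-8372} - \frac{909}{418 + 2713} = \left(-11915\right) \left(- \frac{1}{8372}\right) - \frac{909}{3131} = \frac{11915}{8372} - \frac{9}{31} = \frac{294017}{259532}$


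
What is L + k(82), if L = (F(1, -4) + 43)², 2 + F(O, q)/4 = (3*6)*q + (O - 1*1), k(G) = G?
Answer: 64091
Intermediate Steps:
F(O, q) = -12 + 4*O + 72*q (F(O, q) = -8 + 4*((3*6)*q + (O - 1*1)) = -8 + 4*(18*q + (O - 1)) = -8 + 4*(18*q + (-1 + O)) = -8 + 4*(-1 + O + 18*q) = -8 + (-4 + 4*O + 72*q) = -12 + 4*O + 72*q)
L = 64009 (L = ((-12 + 4*1 + 72*(-4)) + 43)² = ((-12 + 4 - 288) + 43)² = (-296 + 43)² = (-253)² = 64009)
L + k(82) = 64009 + 82 = 64091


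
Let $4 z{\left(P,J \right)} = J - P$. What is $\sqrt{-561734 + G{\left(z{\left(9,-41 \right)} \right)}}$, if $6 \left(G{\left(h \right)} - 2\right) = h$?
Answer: $\frac{i \sqrt{20222427}}{6} \approx 749.49 i$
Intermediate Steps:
$z{\left(P,J \right)} = - \frac{P}{4} + \frac{J}{4}$ ($z{\left(P,J \right)} = \frac{J - P}{4} = - \frac{P}{4} + \frac{J}{4}$)
$G{\left(h \right)} = 2 + \frac{h}{6}$
$\sqrt{-561734 + G{\left(z{\left(9,-41 \right)} \right)}} = \sqrt{-561734 + \left(2 + \frac{\left(- \frac{1}{4}\right) 9 + \frac{1}{4} \left(-41\right)}{6}\right)} = \sqrt{-561734 + \left(2 + \frac{- \frac{9}{4} - \frac{41}{4}}{6}\right)} = \sqrt{-561734 + \left(2 + \frac{1}{6} \left(- \frac{25}{2}\right)\right)} = \sqrt{-561734 + \left(2 - \frac{25}{12}\right)} = \sqrt{-561734 - \frac{1}{12}} = \sqrt{- \frac{6740809}{12}} = \frac{i \sqrt{20222427}}{6}$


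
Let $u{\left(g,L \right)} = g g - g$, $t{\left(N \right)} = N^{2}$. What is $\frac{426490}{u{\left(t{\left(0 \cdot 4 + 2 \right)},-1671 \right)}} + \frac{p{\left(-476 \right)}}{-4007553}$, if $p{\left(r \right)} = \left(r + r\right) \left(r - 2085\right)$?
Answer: $\frac{94952890117}{2671702} \approx 35540.0$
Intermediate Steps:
$u{\left(g,L \right)} = g^{2} - g$
$p{\left(r \right)} = 2 r \left(-2085 + r\right)$
$\frac{426490}{u{\left(t{\left(0 \cdot 4 + 2 \right)},-1671 \right)}} + \frac{p{\left(-476 \right)}}{-4007553} = \frac{426490}{\left(0 \cdot 4 + 2\right)^{2} \left(-1 + \left(0 \cdot 4 + 2\right)^{2}\right)} + \frac{2 \left(-476\right) \left(-2085 - 476\right)}{-4007553} = \frac{426490}{\left(0 + 2\right)^{2} \left(-1 + \left(0 + 2\right)^{2}\right)} + 2 \left(-476\right) \left(-2561\right) \left(- \frac{1}{4007553}\right) = \frac{426490}{2^{2} \left(-1 + 2^{2}\right)} + 2438072 \left(- \frac{1}{4007553}\right) = \frac{426490}{4 \left(-1 + 4\right)} - \frac{2438072}{4007553} = \frac{426490}{4 \cdot 3} - \frac{2438072}{4007553} = \frac{426490}{12} - \frac{2438072}{4007553} = 426490 \cdot \frac{1}{12} - \frac{2438072}{4007553} = \frac{213245}{6} - \frac{2438072}{4007553} = \frac{94952890117}{2671702}$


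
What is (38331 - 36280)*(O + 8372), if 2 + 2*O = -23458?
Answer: -6887258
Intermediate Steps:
O = -11730 (O = -1 + (½)*(-23458) = -1 - 11729 = -11730)
(38331 - 36280)*(O + 8372) = (38331 - 36280)*(-11730 + 8372) = 2051*(-3358) = -6887258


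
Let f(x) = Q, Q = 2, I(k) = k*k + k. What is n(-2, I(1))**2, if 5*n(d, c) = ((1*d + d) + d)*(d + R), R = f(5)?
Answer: 0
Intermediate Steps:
I(k) = k + k**2 (I(k) = k**2 + k = k + k**2)
f(x) = 2
R = 2
n(d, c) = 3*d*(2 + d)/5 (n(d, c) = (((1*d + d) + d)*(d + 2))/5 = (((d + d) + d)*(2 + d))/5 = ((2*d + d)*(2 + d))/5 = ((3*d)*(2 + d))/5 = (3*d*(2 + d))/5 = 3*d*(2 + d)/5)
n(-2, I(1))**2 = ((3/5)*(-2)*(2 - 2))**2 = ((3/5)*(-2)*0)**2 = 0**2 = 0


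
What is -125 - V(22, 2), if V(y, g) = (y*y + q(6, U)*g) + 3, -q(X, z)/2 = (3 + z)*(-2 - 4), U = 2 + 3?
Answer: -804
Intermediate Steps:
U = 5
q(X, z) = 36 + 12*z (q(X, z) = -2*(3 + z)*(-2 - 4) = -2*(3 + z)*(-6) = -2*(-18 - 6*z) = 36 + 12*z)
V(y, g) = 3 + y**2 + 96*g (V(y, g) = (y*y + (36 + 12*5)*g) + 3 = (y**2 + (36 + 60)*g) + 3 = (y**2 + 96*g) + 3 = 3 + y**2 + 96*g)
-125 - V(22, 2) = -125 - (3 + 22**2 + 96*2) = -125 - (3 + 484 + 192) = -125 - 1*679 = -125 - 679 = -804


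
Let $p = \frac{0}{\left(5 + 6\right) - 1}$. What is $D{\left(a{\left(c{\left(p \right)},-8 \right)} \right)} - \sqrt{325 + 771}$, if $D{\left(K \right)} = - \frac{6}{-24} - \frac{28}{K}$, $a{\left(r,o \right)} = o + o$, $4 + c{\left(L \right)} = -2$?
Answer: $2 - 2 \sqrt{274} \approx -31.106$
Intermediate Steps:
$p = 0$ ($p = \frac{0}{11 - 1} = \frac{0}{10} = 0 \cdot \frac{1}{10} = 0$)
$c{\left(L \right)} = -6$ ($c{\left(L \right)} = -4 - 2 = -6$)
$a{\left(r,o \right)} = 2 o$
$D{\left(K \right)} = \frac{1}{4} - \frac{28}{K}$ ($D{\left(K \right)} = \left(-6\right) \left(- \frac{1}{24}\right) - \frac{28}{K} = \frac{1}{4} - \frac{28}{K}$)
$D{\left(a{\left(c{\left(p \right)},-8 \right)} \right)} - \sqrt{325 + 771} = \frac{-112 + 2 \left(-8\right)}{4 \cdot 2 \left(-8\right)} - \sqrt{325 + 771} = \frac{-112 - 16}{4 \left(-16\right)} - \sqrt{1096} = \frac{1}{4} \left(- \frac{1}{16}\right) \left(-128\right) - 2 \sqrt{274} = 2 - 2 \sqrt{274}$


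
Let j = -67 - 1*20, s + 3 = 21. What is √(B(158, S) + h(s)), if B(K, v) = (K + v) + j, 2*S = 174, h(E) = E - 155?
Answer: √21 ≈ 4.5826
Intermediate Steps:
s = 18 (s = -3 + 21 = 18)
h(E) = -155 + E
S = 87 (S = (½)*174 = 87)
j = -87 (j = -67 - 20 = -87)
B(K, v) = -87 + K + v (B(K, v) = (K + v) - 87 = -87 + K + v)
√(B(158, S) + h(s)) = √((-87 + 158 + 87) + (-155 + 18)) = √(158 - 137) = √21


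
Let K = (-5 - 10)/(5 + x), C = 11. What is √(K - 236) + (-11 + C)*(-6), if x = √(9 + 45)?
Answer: √(-1195 - 708*√6)/√(5 + 3*√6) ≈ 15.402*I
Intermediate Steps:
x = 3*√6 (x = √54 = 3*√6 ≈ 7.3485)
K = -15/(5 + 3*√6) (K = (-5 - 10)/(5 + 3*√6) = -15/(5 + 3*√6) ≈ -1.2147)
√(K - 236) + (-11 + C)*(-6) = √((75/29 - 45*√6/29) - 236) + (-11 + 11)*(-6) = √(-6769/29 - 45*√6/29) + 0*(-6) = √(-6769/29 - 45*√6/29) + 0 = √(-6769/29 - 45*√6/29)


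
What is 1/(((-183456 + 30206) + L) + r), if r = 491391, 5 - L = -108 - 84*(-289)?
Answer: 1/313978 ≈ 3.1849e-6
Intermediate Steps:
L = -24163 (L = 5 - (-108 - 84*(-289)) = 5 - (-108 + 24276) = 5 - 1*24168 = 5 - 24168 = -24163)
1/(((-183456 + 30206) + L) + r) = 1/(((-183456 + 30206) - 24163) + 491391) = 1/((-153250 - 24163) + 491391) = 1/(-177413 + 491391) = 1/313978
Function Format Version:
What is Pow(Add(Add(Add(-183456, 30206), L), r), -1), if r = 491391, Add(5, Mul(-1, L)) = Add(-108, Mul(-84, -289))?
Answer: Rational(1, 313978) ≈ 3.1849e-6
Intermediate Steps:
L = -24163 (L = Add(5, Mul(-1, Add(-108, Mul(-84, -289)))) = Add(5, Mul(-1, Add(-108, 24276))) = Add(5, Mul(-1, 24168)) = Add(5, -24168) = -24163)
Pow(Add(Add(Add(-183456, 30206), L), r), -1) = Pow(Add(Add(Add(-183456, 30206), -24163), 491391), -1) = Pow(Add(Add(-153250, -24163), 491391), -1) = Pow(Add(-177413, 491391), -1) = Pow(313978, -1) = Rational(1, 313978)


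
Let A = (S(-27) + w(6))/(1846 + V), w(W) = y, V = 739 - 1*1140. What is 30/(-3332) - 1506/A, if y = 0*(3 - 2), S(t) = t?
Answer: 1208499605/14994 ≈ 80599.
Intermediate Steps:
y = 0 (y = 0*1 = 0)
V = -401 (V = 739 - 1140 = -401)
w(W) = 0
A = -27/1445 (A = (-27 + 0)/(1846 - 401) = -27/1445 ≈ -0.018685)
30/(-3332) - 1506/A = 30/(-3332) - 1506/(-27/1445) = 30*(-1/3332) - 1506*(-1445/27) = -15/1666 + 725390/9 = 1208499605/14994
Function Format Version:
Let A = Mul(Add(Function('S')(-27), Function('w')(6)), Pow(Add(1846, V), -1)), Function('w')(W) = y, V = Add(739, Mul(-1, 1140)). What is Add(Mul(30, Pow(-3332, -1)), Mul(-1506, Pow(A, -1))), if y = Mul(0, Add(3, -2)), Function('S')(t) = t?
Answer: Rational(1208499605, 14994) ≈ 80599.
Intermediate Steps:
y = 0 (y = Mul(0, 1) = 0)
V = -401 (V = Add(739, -1140) = -401)
Function('w')(W) = 0
A = Rational(-27, 1445) (A = Mul(Add(-27, 0), Pow(Add(1846, -401), -1)) = Mul(-27, Pow(1445, -1)) = Mul(-27, Rational(1, 1445)) = Rational(-27, 1445) ≈ -0.018685)
Add(Mul(30, Pow(-3332, -1)), Mul(-1506, Pow(A, -1))) = Add(Mul(30, Pow(-3332, -1)), Mul(-1506, Pow(Rational(-27, 1445), -1))) = Add(Mul(30, Rational(-1, 3332)), Mul(-1506, Rational(-1445, 27))) = Add(Rational(-15, 1666), Rational(725390, 9)) = Rational(1208499605, 14994)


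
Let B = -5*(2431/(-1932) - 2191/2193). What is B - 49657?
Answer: -70114243519/1412292 ≈ -49646.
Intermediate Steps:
B = 15940325/1412292 (B = -5*(2431*(-1/1932) - 2191*1/2193) = -5*(-2431/1932 - 2191/2193) = -5*(-3188065/1412292) = 15940325/1412292 ≈ 11.287)
B - 49657 = 15940325/1412292 - 49657 = -70114243519/1412292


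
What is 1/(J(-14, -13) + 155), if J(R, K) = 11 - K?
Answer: 1/179 ≈ 0.0055866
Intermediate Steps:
1/(J(-14, -13) + 155) = 1/((11 - 1*(-13)) + 155) = 1/((11 + 13) + 155) = 1/(24 + 155) = 1/179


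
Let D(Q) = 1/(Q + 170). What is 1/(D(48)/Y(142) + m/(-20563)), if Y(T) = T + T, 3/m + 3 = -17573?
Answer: 349624114229/5650016 ≈ 61880.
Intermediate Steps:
m = -3/17576 (m = 3/(-3 - 17573) = 3/(-17576) = 3*(-1/17576) = -3/17576 ≈ -0.00017069)
Y(T) = 2*T
D(Q) = 1/(170 + Q)
1/(D(48)/Y(142) + m/(-20563)) = 1/(1/((170 + 48)*((2*142))) - 3/17576/(-20563)) = 1/(1/(218*284) - 3/17576*(-1/20563)) = 1/((1/218)*(1/284) + 3/361415288) = 1/(1/61912 + 3/361415288) = 1/(5650016/349624114229) = 349624114229/5650016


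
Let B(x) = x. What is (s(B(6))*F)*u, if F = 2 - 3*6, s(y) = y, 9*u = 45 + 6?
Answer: -544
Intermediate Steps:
u = 17/3 (u = (45 + 6)/9 = (⅑)*51 = 17/3 ≈ 5.6667)
F = -16 (F = 2 - 18 = -16)
(s(B(6))*F)*u = (6*(-16))*(17/3) = -96*17/3 = -544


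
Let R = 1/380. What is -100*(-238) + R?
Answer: 9044001/380 ≈ 23800.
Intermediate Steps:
R = 1/380 ≈ 0.0026316
-100*(-238) + R = -100*(-238) + 1/380 = 23800 + 1/380 = 9044001/380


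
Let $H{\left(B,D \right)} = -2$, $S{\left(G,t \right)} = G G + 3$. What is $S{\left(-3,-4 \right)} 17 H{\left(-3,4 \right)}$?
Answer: $-408$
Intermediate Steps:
$S{\left(G,t \right)} = 3 + G^{2}$ ($S{\left(G,t \right)} = G^{2} + 3 = 3 + G^{2}$)
$S{\left(-3,-4 \right)} 17 H{\left(-3,4 \right)} = \left(3 + \left(-3\right)^{2}\right) 17 \left(-2\right) = \left(3 + 9\right) 17 \left(-2\right) = 12 \cdot 17 \left(-2\right) = 204 \left(-2\right) = -408$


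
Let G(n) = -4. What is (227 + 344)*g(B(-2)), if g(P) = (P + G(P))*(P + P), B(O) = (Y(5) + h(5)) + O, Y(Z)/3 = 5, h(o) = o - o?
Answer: 133614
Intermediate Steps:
h(o) = 0
Y(Z) = 15 (Y(Z) = 3*5 = 15)
B(O) = 15 + O (B(O) = (15 + 0) + O = 15 + O)
g(P) = 2*P*(-4 + P) (g(P) = (P - 4)*(P + P) = (-4 + P)*(2*P) = 2*P*(-4 + P))
(227 + 344)*g(B(-2)) = (227 + 344)*(2*(15 - 2)*(-4 + (15 - 2))) = 571*(2*13*(-4 + 13)) = 571*(2*13*9) = 571*234 = 133614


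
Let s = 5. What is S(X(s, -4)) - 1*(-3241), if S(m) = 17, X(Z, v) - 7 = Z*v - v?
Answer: 3258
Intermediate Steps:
X(Z, v) = 7 - v + Z*v (X(Z, v) = 7 + (Z*v - v) = 7 + (-v + Z*v) = 7 - v + Z*v)
S(X(s, -4)) - 1*(-3241) = 17 - 1*(-3241) = 17 + 3241 = 3258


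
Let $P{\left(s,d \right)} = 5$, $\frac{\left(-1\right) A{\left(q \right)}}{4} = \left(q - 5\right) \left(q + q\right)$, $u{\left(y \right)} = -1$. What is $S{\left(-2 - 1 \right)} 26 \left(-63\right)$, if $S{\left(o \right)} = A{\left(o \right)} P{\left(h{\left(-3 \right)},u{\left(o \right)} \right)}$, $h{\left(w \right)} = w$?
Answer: $1572480$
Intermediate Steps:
$A{\left(q \right)} = - 8 q \left(-5 + q\right)$ ($A{\left(q \right)} = - 4 \left(q - 5\right) \left(q + q\right) = - 4 \left(-5 + q\right) 2 q = - 4 \cdot 2 q \left(-5 + q\right) = - 8 q \left(-5 + q\right)$)
$S{\left(o \right)} = 40 o \left(5 - o\right)$ ($S{\left(o \right)} = 8 o \left(5 - o\right) 5 = 40 o \left(5 - o\right)$)
$S{\left(-2 - 1 \right)} 26 \left(-63\right) = 40 \left(-2 - 1\right) \left(5 - \left(-2 - 1\right)\right) 26 \left(-63\right) = 40 \left(-3\right) \left(5 - -3\right) 26 \left(-63\right) = 40 \left(-3\right) \left(5 + 3\right) 26 \left(-63\right) = 40 \left(-3\right) 8 \cdot 26 \left(-63\right) = \left(-960\right) 26 \left(-63\right) = \left(-24960\right) \left(-63\right) = 1572480$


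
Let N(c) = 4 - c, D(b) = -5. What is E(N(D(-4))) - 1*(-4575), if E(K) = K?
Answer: 4584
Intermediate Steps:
E(N(D(-4))) - 1*(-4575) = (4 - 1*(-5)) - 1*(-4575) = (4 + 5) + 4575 = 9 + 4575 = 4584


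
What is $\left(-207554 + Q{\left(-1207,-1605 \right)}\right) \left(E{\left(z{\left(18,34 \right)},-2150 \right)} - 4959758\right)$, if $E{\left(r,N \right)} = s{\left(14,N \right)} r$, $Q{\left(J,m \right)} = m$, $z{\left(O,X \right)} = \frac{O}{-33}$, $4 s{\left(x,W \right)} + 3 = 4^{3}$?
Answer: $\frac{22822354793581}{22} \approx 1.0374 \cdot 10^{12}$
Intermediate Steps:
$s{\left(x,W \right)} = \frac{61}{4}$ ($s{\left(x,W \right)} = - \frac{3}{4} + \frac{4^{3}}{4} = - \frac{3}{4} + \frac{1}{4} \cdot 64 = - \frac{3}{4} + 16 = \frac{61}{4}$)
$z{\left(O,X \right)} = - \frac{O}{33}$ ($z{\left(O,X \right)} = O \left(- \frac{1}{33}\right) = - \frac{O}{33}$)
$E{\left(r,N \right)} = \frac{61 r}{4}$
$\left(-207554 + Q{\left(-1207,-1605 \right)}\right) \left(E{\left(z{\left(18,34 \right)},-2150 \right)} - 4959758\right) = \left(-207554 - 1605\right) \left(\frac{61 \left(\left(- \frac{1}{33}\right) 18\right)}{4} - 4959758\right) = - 209159 \left(\frac{61}{4} \left(- \frac{6}{11}\right) - 4959758\right) = - 209159 \left(- \frac{183}{22} - 4959758\right) = \left(-209159\right) \left(- \frac{109114859}{22}\right) = \frac{22822354793581}{22}$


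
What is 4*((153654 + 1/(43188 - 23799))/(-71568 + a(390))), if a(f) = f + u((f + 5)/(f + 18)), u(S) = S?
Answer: -1620683389408/187687000027 ≈ -8.6350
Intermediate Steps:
a(f) = f + (5 + f)/(18 + f) (a(f) = f + (f + 5)/(f + 18) = f + (5 + f)/(18 + f))
4*((153654 + 1/(43188 - 23799))/(-71568 + a(390))) = 4*((153654 + 1/(43188 - 23799))/(-71568 + (5 + 390 + 390*(18 + 390))/(18 + 390))) = 4*((153654 + 1/19389)/(-71568 + (5 + 390 + 390*408)/408)) = 4*((153654 + 1/19389)/(-71568 + (5 + 390 + 159120)/408)) = 4*(2979197407/(19389*(-71568 + (1/408)*159515))) = 4*(2979197407/(19389*(-71568 + 159515/408))) = 4*(2979197407/(19389*(-29040229/408))) = 4*((2979197407/19389)*(-408/29040229)) = 4*(-405170847352/187687000027) = -1620683389408/187687000027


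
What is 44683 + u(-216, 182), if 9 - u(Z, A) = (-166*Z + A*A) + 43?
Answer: -24331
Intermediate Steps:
u(Z, A) = -34 - A**2 + 166*Z (u(Z, A) = 9 - ((-166*Z + A*A) + 43) = 9 - ((-166*Z + A**2) + 43) = 9 - ((A**2 - 166*Z) + 43) = 9 - (43 + A**2 - 166*Z) = 9 + (-43 - A**2 + 166*Z) = -34 - A**2 + 166*Z)
44683 + u(-216, 182) = 44683 + (-34 - 1*182**2 + 166*(-216)) = 44683 + (-34 - 1*33124 - 35856) = 44683 + (-34 - 33124 - 35856) = 44683 - 69014 = -24331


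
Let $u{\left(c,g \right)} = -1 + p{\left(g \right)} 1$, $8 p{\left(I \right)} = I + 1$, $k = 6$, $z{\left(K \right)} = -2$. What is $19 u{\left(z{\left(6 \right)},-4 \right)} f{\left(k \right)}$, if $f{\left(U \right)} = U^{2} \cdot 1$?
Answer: $- \frac{1881}{2} \approx -940.5$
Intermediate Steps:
$p{\left(I \right)} = \frac{1}{8} + \frac{I}{8}$ ($p{\left(I \right)} = \frac{I + 1}{8} = \frac{1 + I}{8} = \frac{1}{8} + \frac{I}{8}$)
$f{\left(U \right)} = U^{2}$
$u{\left(c,g \right)} = - \frac{7}{8} + \frac{g}{8}$ ($u{\left(c,g \right)} = -1 + \left(\frac{1}{8} + \frac{g}{8}\right) 1 = -1 + \left(\frac{1}{8} + \frac{g}{8}\right) = - \frac{7}{8} + \frac{g}{8}$)
$19 u{\left(z{\left(6 \right)},-4 \right)} f{\left(k \right)} = 19 \left(- \frac{7}{8} + \frac{1}{8} \left(-4\right)\right) 6^{2} = 19 \left(- \frac{7}{8} - \frac{1}{2}\right) 36 = 19 \left(- \frac{11}{8}\right) 36 = \left(- \frac{209}{8}\right) 36 = - \frac{1881}{2}$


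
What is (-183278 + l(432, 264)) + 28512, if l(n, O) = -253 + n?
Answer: -154587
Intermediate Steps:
(-183278 + l(432, 264)) + 28512 = (-183278 + (-253 + 432)) + 28512 = (-183278 + 179) + 28512 = -183099 + 28512 = -154587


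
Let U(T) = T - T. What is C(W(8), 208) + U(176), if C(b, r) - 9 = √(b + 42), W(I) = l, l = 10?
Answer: 9 + 2*√13 ≈ 16.211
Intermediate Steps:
W(I) = 10
U(T) = 0
C(b, r) = 9 + √(42 + b) (C(b, r) = 9 + √(b + 42) = 9 + √(42 + b))
C(W(8), 208) + U(176) = (9 + √(42 + 10)) + 0 = (9 + √52) + 0 = (9 + 2*√13) + 0 = 9 + 2*√13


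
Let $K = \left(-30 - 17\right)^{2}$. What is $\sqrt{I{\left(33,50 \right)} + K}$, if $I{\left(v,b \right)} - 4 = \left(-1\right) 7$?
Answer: $\sqrt{2206} \approx 46.968$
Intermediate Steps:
$K = 2209$ ($K = \left(-47\right)^{2} = 2209$)
$I{\left(v,b \right)} = -3$ ($I{\left(v,b \right)} = 4 - 7 = -3$)
$\sqrt{I{\left(33,50 \right)} + K} = \sqrt{-3 + 2209} = \sqrt{2206}$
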